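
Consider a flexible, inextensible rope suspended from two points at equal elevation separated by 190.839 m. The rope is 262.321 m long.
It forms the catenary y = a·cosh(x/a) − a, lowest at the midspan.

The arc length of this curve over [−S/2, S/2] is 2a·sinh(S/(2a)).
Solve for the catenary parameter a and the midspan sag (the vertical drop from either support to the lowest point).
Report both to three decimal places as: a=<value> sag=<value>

seed: a₀ = √(S³/(24(L−S))) = √(190.839³/(24·71.482)) = 63.649754
iter 1: u=1.499134  f(a)=+8.476e+00  f'(a)=-2.793e+00  a ← 63.649754 − (+8.476e+00/-2.793e+00) = 66.684311
iter 2: u=1.430914  f(a)=+6.438e-01  f'(a)=-2.384e+00  a ← 66.684311 − (+6.438e-01/-2.384e+00) = 66.954437
iter 3: u=1.425141  f(a)=+4.390e-03  f'(a)=-2.351e+00  a ← 66.954437 − (+4.390e-03/-2.351e+00) = 66.956304
iter 4: u=1.425101  f(a)=+2.072e-07  f'(a)=-2.351e+00  a ← 66.956304 − (+2.072e-07/-2.351e+00) = 66.956304
iter 5: u=1.425101  f(a)=+0.000e+00  f'(a)=-2.351e+00  a ← 66.956304 − (+0.000e+00/-2.351e+00) = 66.956304
converged: |Δa| < 1e-12 after 5 iterations
sag = a·(cosh(S/(2a)) − 1) = 66.956304·(cosh(1.425101) − 1) = 80.306126
T_max/T_min = cosh(S/(2a)) = 2.199381

a=66.956 sag=80.306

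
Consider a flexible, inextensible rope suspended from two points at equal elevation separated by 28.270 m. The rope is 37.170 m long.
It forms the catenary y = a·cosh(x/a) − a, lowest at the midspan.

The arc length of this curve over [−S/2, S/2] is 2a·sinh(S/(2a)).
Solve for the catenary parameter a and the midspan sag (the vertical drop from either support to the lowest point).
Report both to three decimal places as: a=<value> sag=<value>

seed: a₀ = √(S³/(24(L−S))) = √(28.270³/(24·8.900)) = 10.284616
iter 1: u=1.374383  f(a)=+8.794e-01  f'(a)=-2.081e+00  a ← 10.284616 − (+8.794e-01/-2.081e+00) = 10.707295
iter 2: u=1.320128  f(a)=+5.712e-02  f'(a)=-1.818e+00  a ← 10.707295 − (+5.712e-02/-1.818e+00) = 10.738709
iter 3: u=1.316266  f(a)=+2.780e-04  f'(a)=-1.801e+00  a ← 10.738709 − (+2.780e-04/-1.801e+00) = 10.738863
iter 4: u=1.316247  f(a)=+6.655e-09  f'(a)=-1.800e+00  a ← 10.738863 − (+6.655e-09/-1.800e+00) = 10.738863
iter 5: u=1.316247  f(a)=+1.421e-14  f'(a)=-1.800e+00  a ← 10.738863 − (+1.421e-14/-1.800e+00) = 10.738863
converged: |Δa| < 1e-12 after 5 iterations
sag = a·(cosh(S/(2a)) − 1) = 10.738863·(cosh(1.316247) − 1) = 10.725652
T_max/T_min = cosh(S/(2a)) = 1.998770

a=10.739 sag=10.726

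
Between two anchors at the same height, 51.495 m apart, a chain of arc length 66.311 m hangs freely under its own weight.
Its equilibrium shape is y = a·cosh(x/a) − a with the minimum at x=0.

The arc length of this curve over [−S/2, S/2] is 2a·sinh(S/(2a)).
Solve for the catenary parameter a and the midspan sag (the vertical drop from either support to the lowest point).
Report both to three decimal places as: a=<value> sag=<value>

seed: a₀ = √(S³/(24(L−S))) = √(51.495³/(24·14.816)) = 19.596409
iter 1: u=1.313889  f(a)=+1.333e+00  f'(a)=-1.790e+00  a ← 19.596409 − (+1.333e+00/-1.790e+00) = 20.341024
iter 2: u=1.265792  f(a)=+7.972e-02  f'(a)=-1.581e+00  a ← 20.341024 − (+7.972e-02/-1.581e+00) = 20.391436
iter 3: u=1.262662  f(a)=+3.255e-04  f'(a)=-1.569e+00  a ← 20.391436 − (+3.255e-04/-1.569e+00) = 20.391643
iter 4: u=1.262650  f(a)=+5.473e-09  f'(a)=-1.569e+00  a ← 20.391643 − (+5.473e-09/-1.569e+00) = 20.391643
iter 5: u=1.262650  f(a)=+1.421e-14  f'(a)=-1.569e+00  a ← 20.391643 − (+1.421e-14/-1.569e+00) = 20.391643
converged: |Δa| < 1e-12 after 5 iterations
sag = a·(cosh(S/(2a)) − 1) = 20.391643·(cosh(1.262650) − 1) = 18.532723
T_max/T_min = cosh(S/(2a)) = 1.908839

a=20.392 sag=18.533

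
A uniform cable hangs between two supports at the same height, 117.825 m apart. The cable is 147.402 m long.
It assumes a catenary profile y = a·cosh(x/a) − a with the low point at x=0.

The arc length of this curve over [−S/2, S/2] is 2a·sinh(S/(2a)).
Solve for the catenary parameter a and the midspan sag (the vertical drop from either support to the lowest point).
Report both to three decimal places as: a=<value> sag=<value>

seed: a₀ = √(S³/(24(L−S))) = √(117.825³/(24·29.577)) = 48.003565
iter 1: u=1.227253  f(a)=+2.309e+00  f'(a)=-1.428e+00  a ← 48.003565 − (+2.309e+00/-1.428e+00) = 49.620297
iter 2: u=1.187266  f(a)=+1.218e-01  f'(a)=-1.281e+00  a ← 49.620297 − (+1.218e-01/-1.281e+00) = 49.715352
iter 3: u=1.184996  f(a)=+3.805e-04  f'(a)=-1.273e+00  a ← 49.715352 − (+3.805e-04/-1.273e+00) = 49.715651
iter 4: u=1.184989  f(a)=+3.740e-09  f'(a)=-1.273e+00  a ← 49.715651 − (+3.740e-09/-1.273e+00) = 49.715651
iter 5: u=1.184989  f(a)=-2.842e-14  f'(a)=-1.273e+00  a ← 49.715651 − (-2.842e-14/-1.273e+00) = 49.715651
converged: |Δa| < 1e-12 after 5 iterations
sag = a·(cosh(S/(2a)) − 1) = 49.715651·(cosh(1.184989) − 1) = 39.185886
T_max/T_min = cosh(S/(2a)) = 1.788200

a=49.716 sag=39.186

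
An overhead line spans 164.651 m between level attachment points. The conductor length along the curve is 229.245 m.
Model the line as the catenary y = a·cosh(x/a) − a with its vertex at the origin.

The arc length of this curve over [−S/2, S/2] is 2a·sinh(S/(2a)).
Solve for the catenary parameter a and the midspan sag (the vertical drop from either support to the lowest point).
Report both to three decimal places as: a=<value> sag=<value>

a=56.569 sag=71.253

seed: a₀ = √(S³/(24(L−S))) = √(164.651³/(24·64.594)) = 53.659281
iter 1: u=1.534227  f(a)=+8.043e+00  f'(a)=-3.024e+00  a ← 53.659281 − (+8.043e+00/-3.024e+00) = 56.318812
iter 2: u=1.461776  f(a)=+6.366e-01  f'(a)=-2.563e+00  a ← 56.318812 − (+6.366e-01/-2.563e+00) = 56.567226
iter 3: u=1.455357  f(a)=+4.746e-03  f'(a)=-2.525e+00  a ← 56.567226 − (+4.746e-03/-2.525e+00) = 56.569106
iter 4: u=1.455308  f(a)=+2.681e-07  f'(a)=-2.524e+00  a ← 56.569106 − (+2.681e-07/-2.524e+00) = 56.569106
iter 5: u=1.455308  f(a)=-2.842e-14  f'(a)=-2.524e+00  a ← 56.569106 − (-2.842e-14/-2.524e+00) = 56.569106
converged: |Δa| < 1e-12 after 5 iterations
sag = a·(cosh(S/(2a)) − 1) = 56.569106·(cosh(1.455308) − 1) = 71.252571
T_max/T_min = cosh(S/(2a)) = 2.259567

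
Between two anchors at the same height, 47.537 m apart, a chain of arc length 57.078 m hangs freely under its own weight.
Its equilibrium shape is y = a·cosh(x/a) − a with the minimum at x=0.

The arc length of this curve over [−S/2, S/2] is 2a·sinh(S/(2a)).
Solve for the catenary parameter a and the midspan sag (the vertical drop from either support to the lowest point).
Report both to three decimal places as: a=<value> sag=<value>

seed: a₀ = √(S³/(24(L−S))) = √(47.537³/(24·9.541)) = 21.659333
iter 1: u=1.097379  f(a)=+5.912e-01  f'(a)=-9.918e-01  a ← 21.659333 − (+5.912e-01/-9.918e-01) = 22.255475
iter 2: u=1.067984  f(a)=+2.529e-02  f'(a)=-9.086e-01  a ← 22.255475 − (+2.529e-02/-9.086e-01) = 22.283309
iter 3: u=1.066650  f(a)=+5.084e-05  f'(a)=-9.049e-01  a ← 22.283309 − (+5.084e-05/-9.049e-01) = 22.283365
iter 4: u=1.066648  f(a)=+2.064e-10  f'(a)=-9.049e-01  a ← 22.283365 − (+2.064e-10/-9.049e-01) = 22.283365
iter 5: u=1.066648  f(a)=+0.000e+00  f'(a)=-9.049e-01  a ← 22.283365 − (+0.000e+00/-9.049e-01) = 22.283365
converged: |Δa| < 1e-12 after 5 iterations
sag = a·(cosh(S/(2a)) − 1) = 22.283365·(cosh(1.066648) − 1) = 13.924685
T_max/T_min = cosh(S/(2a)) = 1.624891

a=22.283 sag=13.925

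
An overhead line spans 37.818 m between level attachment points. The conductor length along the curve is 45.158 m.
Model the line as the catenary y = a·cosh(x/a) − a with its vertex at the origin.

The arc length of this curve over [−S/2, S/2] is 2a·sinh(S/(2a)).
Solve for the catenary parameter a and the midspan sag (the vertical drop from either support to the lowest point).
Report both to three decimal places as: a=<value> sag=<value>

a=18.011 sag=10.872

seed: a₀ = √(S³/(24(L−S))) = √(37.818³/(24·7.340)) = 17.522424
iter 1: u=1.079132  f(a)=+4.394e-01  f'(a)=-9.395e-01  a ← 17.522424 − (+4.394e-01/-9.395e-01) = 17.990149
iter 2: u=1.051075  f(a)=+1.821e-02  f'(a)=-8.631e-01  a ← 17.990149 − (+1.821e-02/-8.631e-01) = 18.011247
iter 3: u=1.049844  f(a)=+3.426e-05  f'(a)=-8.598e-01  a ← 18.011247 − (+3.426e-05/-8.598e-01) = 18.011287
iter 4: u=1.049842  f(a)=+1.218e-10  f'(a)=-8.598e-01  a ← 18.011287 − (+1.218e-10/-8.598e-01) = 18.011287
iter 5: u=1.049842  f(a)=-7.105e-15  f'(a)=-8.598e-01  a ← 18.011287 − (-7.105e-15/-8.598e-01) = 18.011287
converged: |Δa| < 1e-12 after 5 iterations
sag = a·(cosh(S/(2a)) − 1) = 18.011287·(cosh(1.049842) − 1) = 10.871540
T_max/T_min = cosh(S/(2a)) = 1.603596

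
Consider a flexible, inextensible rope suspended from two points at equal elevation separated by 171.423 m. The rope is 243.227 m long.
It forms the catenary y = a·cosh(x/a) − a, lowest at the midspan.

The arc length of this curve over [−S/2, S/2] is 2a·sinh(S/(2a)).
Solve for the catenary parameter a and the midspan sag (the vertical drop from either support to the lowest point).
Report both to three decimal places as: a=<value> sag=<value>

seed: a₀ = √(S³/(24(L−S))) = √(171.423³/(24·71.804)) = 54.065932
iter 1: u=1.585314  f(a)=+9.582e+00  f'(a)=-3.387e+00  a ← 54.065932 − (+9.582e+00/-3.387e+00) = 56.895449
iter 2: u=1.506474  f(a)=+8.036e-01  f'(a)=-2.840e+00  a ← 56.895449 − (+8.036e-01/-2.840e+00) = 57.178388
iter 3: u=1.499019  f(a)=+6.796e-03  f'(a)=-2.792e+00  a ← 57.178388 − (+6.796e-03/-2.792e+00) = 57.180821
iter 4: u=1.498955  f(a)=+4.950e-07  f'(a)=-2.792e+00  a ← 57.180821 − (+4.950e-07/-2.792e+00) = 57.180822
iter 5: u=1.498955  f(a)=-2.842e-14  f'(a)=-2.792e+00  a ← 57.180822 − (-2.842e-14/-2.792e+00) = 57.180822
converged: |Δa| < 1e-12 after 5 iterations
sag = a·(cosh(S/(2a)) − 1) = 57.180822·(cosh(1.498955) − 1) = 77.204779
T_max/T_min = cosh(S/(2a)) = 2.350187

a=57.181 sag=77.205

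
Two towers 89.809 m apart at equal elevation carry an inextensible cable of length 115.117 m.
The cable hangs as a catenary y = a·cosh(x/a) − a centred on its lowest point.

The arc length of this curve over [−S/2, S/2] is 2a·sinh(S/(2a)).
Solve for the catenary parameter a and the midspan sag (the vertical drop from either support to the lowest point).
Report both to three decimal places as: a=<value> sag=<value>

seed: a₀ = √(S³/(24(L−S))) = √(89.809³/(24·25.308)) = 34.533871
iter 1: u=1.300303  f(a)=+2.228e+00  f'(a)=-1.729e+00  a ← 34.533871 − (+2.228e+00/-1.729e+00) = 35.822344
iter 2: u=1.253533  f(a)=+1.307e-01  f'(a)=-1.531e+00  a ← 35.822344 − (+1.307e-01/-1.531e+00) = 35.907719
iter 3: u=1.250553  f(a)=+5.125e-04  f'(a)=-1.519e+00  a ← 35.907719 − (+5.125e-04/-1.519e+00) = 35.908057
iter 4: u=1.250541  f(a)=+7.942e-09  f'(a)=-1.519e+00  a ← 35.908057 − (+7.942e-09/-1.519e+00) = 35.908057
iter 5: u=1.250541  f(a)=+1.421e-14  f'(a)=-1.519e+00  a ← 35.908057 − (+1.421e-14/-1.519e+00) = 35.908057
converged: |Δa| < 1e-12 after 5 iterations
sag = a·(cosh(S/(2a)) − 1) = 35.908057·(cosh(1.250541) − 1) = 31.932709
T_max/T_min = cosh(S/(2a)) = 1.889291

a=35.908 sag=31.933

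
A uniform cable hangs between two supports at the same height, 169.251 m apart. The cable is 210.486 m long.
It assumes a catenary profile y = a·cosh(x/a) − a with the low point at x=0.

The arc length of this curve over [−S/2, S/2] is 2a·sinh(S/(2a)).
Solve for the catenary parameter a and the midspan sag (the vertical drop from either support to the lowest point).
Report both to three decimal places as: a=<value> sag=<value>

a=72.420 sag=55.333

seed: a₀ = √(S³/(24(L−S))) = √(169.251³/(24·41.235)) = 69.993586
iter 1: u=1.209046  f(a)=+3.121e+00  f'(a)=-1.360e+00  a ← 69.993586 − (+3.121e+00/-1.360e+00) = 72.288833
iter 2: u=1.170658  f(a)=+1.601e-01  f'(a)=-1.223e+00  a ← 72.288833 − (+1.601e-01/-1.223e+00) = 72.419679
iter 3: u=1.168543  f(a)=+4.716e-04  f'(a)=-1.216e+00  a ← 72.419679 − (+4.716e-04/-1.216e+00) = 72.420067
iter 4: u=1.168537  f(a)=+4.120e-09  f'(a)=-1.216e+00  a ← 72.420067 − (+4.120e-09/-1.216e+00) = 72.420067
iter 5: u=1.168537  f(a)=+0.000e+00  f'(a)=-1.216e+00  a ← 72.420067 − (+0.000e+00/-1.216e+00) = 72.420067
converged: |Δa| < 1e-12 after 5 iterations
sag = a·(cosh(S/(2a)) − 1) = 72.420067·(cosh(1.168537) − 1) = 55.332644
T_max/T_min = cosh(S/(2a)) = 1.764051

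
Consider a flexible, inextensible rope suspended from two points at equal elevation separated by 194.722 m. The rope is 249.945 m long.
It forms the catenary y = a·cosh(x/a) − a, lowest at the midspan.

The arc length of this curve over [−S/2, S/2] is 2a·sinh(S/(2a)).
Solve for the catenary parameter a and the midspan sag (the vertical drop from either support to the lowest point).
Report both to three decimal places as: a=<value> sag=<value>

a=77.625 sag=69.493

seed: a₀ = √(S³/(24(L−S))) = √(194.722³/(24·55.223)) = 74.637471
iter 1: u=1.304452  f(a)=+4.893e+00  f'(a)=-1.747e+00  a ← 74.637471 − (+4.893e+00/-1.747e+00) = 77.437861
iter 2: u=1.257279  f(a)=+2.889e-01  f'(a)=-1.547e+00  a ← 77.437861 − (+2.889e-01/-1.547e+00) = 77.624644
iter 3: u=1.254254  f(a)=+1.147e-03  f'(a)=-1.534e+00  a ← 77.624644 − (+1.147e-03/-1.534e+00) = 77.625391
iter 4: u=1.254242  f(a)=+1.822e-08  f'(a)=-1.534e+00  a ← 77.625391 − (+1.822e-08/-1.534e+00) = 77.625391
iter 5: u=1.254242  f(a)=-5.684e-14  f'(a)=-1.534e+00  a ← 77.625391 − (-5.684e-14/-1.534e+00) = 77.625391
converged: |Δa| < 1e-12 after 5 iterations
sag = a·(cosh(S/(2a)) − 1) = 77.625391·(cosh(1.254242) − 1) = 69.493021
T_max/T_min = cosh(S/(2a)) = 1.895236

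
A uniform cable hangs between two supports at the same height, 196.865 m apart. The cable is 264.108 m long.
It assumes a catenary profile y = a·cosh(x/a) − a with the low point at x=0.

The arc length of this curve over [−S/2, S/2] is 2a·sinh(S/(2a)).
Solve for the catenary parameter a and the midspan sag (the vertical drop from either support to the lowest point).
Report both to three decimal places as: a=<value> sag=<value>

seed: a₀ = √(S³/(24(L−S))) = √(196.865³/(24·67.243)) = 68.758059
iter 1: u=1.431578  f(a)=+7.236e+00  f'(a)=-2.387e+00  a ← 68.758059 − (+7.236e+00/-2.387e+00) = 71.789320
iter 2: u=1.371130  f(a)=+5.061e-01  f'(a)=-2.064e+00  a ← 71.789320 − (+5.061e-01/-2.064e+00) = 72.034497
iter 3: u=1.366463  f(a)=+2.886e-03  f'(a)=-2.041e+00  a ← 72.034497 − (+2.886e-03/-2.041e+00) = 72.035912
iter 4: u=1.366437  f(a)=+9.507e-08  f'(a)=-2.040e+00  a ← 72.035912 − (+9.507e-08/-2.040e+00) = 72.035912
iter 5: u=1.366437  f(a)=+0.000e+00  f'(a)=-2.040e+00  a ← 72.035912 − (+0.000e+00/-2.040e+00) = 72.035912
converged: |Δa| < 1e-12 after 5 iterations
sag = a·(cosh(S/(2a)) − 1) = 72.035912·(cosh(1.366437) − 1) = 78.388260
T_max/T_min = cosh(S/(2a)) = 2.088183

a=72.036 sag=78.388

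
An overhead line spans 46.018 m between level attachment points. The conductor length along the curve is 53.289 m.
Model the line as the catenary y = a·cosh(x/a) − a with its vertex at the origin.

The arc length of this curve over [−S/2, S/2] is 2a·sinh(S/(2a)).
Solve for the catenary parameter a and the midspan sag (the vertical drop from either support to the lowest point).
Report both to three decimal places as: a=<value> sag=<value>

a=24.172 sag=11.803

seed: a₀ = √(S³/(24(L−S))) = √(46.018³/(24·7.271)) = 23.631371
iter 1: u=0.973663  f(a)=+3.525e-01  f'(a)=-6.757e-01  a ← 23.631371 − (+3.525e-01/-6.757e-01) = 24.153092
iter 2: u=0.952632  f(a)=+1.201e-02  f'(a)=-6.304e-01  a ← 24.153092 − (+1.201e-02/-6.304e-01) = 24.172148
iter 3: u=0.951881  f(a)=+1.504e-05  f'(a)=-6.288e-01  a ← 24.172148 − (+1.504e-05/-6.288e-01) = 24.172172
iter 4: u=0.951880  f(a)=+2.363e-11  f'(a)=-6.288e-01  a ← 24.172172 − (+2.363e-11/-6.288e-01) = 24.172172
iter 5: u=0.951880  f(a)=+7.105e-15  f'(a)=-6.288e-01  a ← 24.172172 − (+7.105e-15/-6.288e-01) = 24.172172
converged: |Δa| < 1e-12 after 5 iterations
sag = a·(cosh(S/(2a)) − 1) = 24.172172·(cosh(0.951880) − 1) = 11.803143
T_max/T_min = cosh(S/(2a)) = 1.488295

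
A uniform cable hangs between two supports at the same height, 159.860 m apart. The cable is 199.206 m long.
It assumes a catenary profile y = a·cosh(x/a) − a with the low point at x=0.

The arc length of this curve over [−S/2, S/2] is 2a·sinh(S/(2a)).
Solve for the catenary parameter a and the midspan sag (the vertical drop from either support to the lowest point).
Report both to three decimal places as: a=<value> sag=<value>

a=68.076 sag=52.568

seed: a₀ = √(S³/(24(L−S))) = √(159.860³/(24·39.346)) = 65.773931
iter 1: u=1.215223  f(a)=+3.010e+00  f'(a)=-1.383e+00  a ← 65.773931 − (+3.010e+00/-1.383e+00) = 67.950548
iter 2: u=1.176297  f(a)=+1.558e-01  f'(a)=-1.243e+00  a ← 67.950548 − (+1.558e-01/-1.243e+00) = 68.075944
iter 3: u=1.174130  f(a)=+4.684e-04  f'(a)=-1.235e+00  a ← 68.075944 − (+4.684e-04/-1.235e+00) = 68.076323
iter 4: u=1.174123  f(a)=+4.260e-09  f'(a)=-1.235e+00  a ← 68.076323 − (+4.260e-09/-1.235e+00) = 68.076323
iter 5: u=1.174123  f(a)=-5.684e-14  f'(a)=-1.235e+00  a ← 68.076323 − (-5.684e-14/-1.235e+00) = 68.076323
converged: |Δa| < 1e-12 after 5 iterations
sag = a·(cosh(S/(2a)) − 1) = 68.076323·(cosh(1.174123) − 1) = 52.568376
T_max/T_min = cosh(S/(2a)) = 1.772198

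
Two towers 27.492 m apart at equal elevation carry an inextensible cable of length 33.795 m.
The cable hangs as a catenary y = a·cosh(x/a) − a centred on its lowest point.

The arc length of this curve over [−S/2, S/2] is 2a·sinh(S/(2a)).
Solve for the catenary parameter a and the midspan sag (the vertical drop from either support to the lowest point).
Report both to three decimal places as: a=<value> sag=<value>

a=12.104 sag=8.682

seed: a₀ = √(S³/(24(L−S))) = √(27.492³/(24·6.303)) = 11.720071
iter 1: u=1.172860  f(a)=+4.480e-01  f'(a)=-1.231e+00  a ← 11.720071 − (+4.480e-01/-1.231e+00) = 12.083996
iter 2: u=1.137538  f(a)=+2.171e-02  f'(a)=-1.114e+00  a ← 12.083996 − (+2.171e-02/-1.114e+00) = 12.103481
iter 3: u=1.135706  f(a)=+5.676e-05  f'(a)=-1.108e+00  a ← 12.103481 − (+5.676e-05/-1.108e+00) = 12.103533
iter 4: u=1.135701  f(a)=+3.900e-10  f'(a)=-1.108e+00  a ← 12.103533 − (+3.900e-10/-1.108e+00) = 12.103533
iter 5: u=1.135701  f(a)=+0.000e+00  f'(a)=-1.108e+00  a ← 12.103533 − (+0.000e+00/-1.108e+00) = 12.103533
converged: |Δa| < 1e-12 after 5 iterations
sag = a·(cosh(S/(2a)) − 1) = 12.103533·(cosh(1.135701) − 1) = 8.681582
T_max/T_min = cosh(S/(2a)) = 1.717277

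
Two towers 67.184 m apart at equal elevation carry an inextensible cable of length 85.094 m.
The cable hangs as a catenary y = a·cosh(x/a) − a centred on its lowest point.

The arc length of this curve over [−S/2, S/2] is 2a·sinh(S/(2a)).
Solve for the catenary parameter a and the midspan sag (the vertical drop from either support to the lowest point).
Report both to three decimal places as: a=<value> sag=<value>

a=27.564 sag=23.131

seed: a₀ = √(S³/(24(L−S))) = √(67.184³/(24·17.910)) = 26.561058
iter 1: u=1.264709  f(a)=+1.488e+00  f'(a)=-1.577e+00  a ← 26.561058 − (+1.488e+00/-1.577e+00) = 27.504703
iter 2: u=1.221318  f(a)=+8.298e-02  f'(a)=-1.406e+00  a ← 27.504703 − (+8.298e-02/-1.406e+00) = 27.563741
iter 3: u=1.218703  f(a)=+2.917e-04  f'(a)=-1.396e+00  a ← 27.563741 − (+2.917e-04/-1.396e+00) = 27.563950
iter 4: u=1.218693  f(a)=+3.634e-09  f'(a)=-1.396e+00  a ← 27.563950 − (+3.634e-09/-1.396e+00) = 27.563950
iter 5: u=1.218693  f(a)=-1.421e-14  f'(a)=-1.396e+00  a ← 27.563950 − (-1.421e-14/-1.396e+00) = 27.563950
converged: |Δa| < 1e-12 after 5 iterations
sag = a·(cosh(S/(2a)) − 1) = 27.563950·(cosh(1.218693) − 1) = 23.131401
T_max/T_min = cosh(S/(2a)) = 1.839190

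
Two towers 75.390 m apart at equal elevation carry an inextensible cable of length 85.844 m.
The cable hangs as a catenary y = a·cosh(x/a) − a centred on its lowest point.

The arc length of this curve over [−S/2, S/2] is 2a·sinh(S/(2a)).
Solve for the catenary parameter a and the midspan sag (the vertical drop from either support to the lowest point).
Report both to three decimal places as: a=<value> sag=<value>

a=42.159 sag=18.005

seed: a₀ = √(S³/(24(L−S))) = √(75.390³/(24·10.454)) = 41.326036
iter 1: u=0.912137  f(a)=+4.436e-01  f'(a)=-5.493e-01  a ← 41.326036 − (+4.436e-01/-5.493e-01) = 42.133619
iter 2: u=0.894654  f(a)=+1.334e-02  f'(a)=-5.167e-01  a ← 42.133619 − (+1.334e-02/-5.167e-01) = 42.159430
iter 3: u=0.894106  f(a)=+1.288e-05  f'(a)=-5.157e-01  a ← 42.159430 − (+1.288e-05/-5.157e-01) = 42.159455
iter 4: u=0.894105  f(a)=+1.205e-11  f'(a)=-5.157e-01  a ← 42.159455 − (+1.205e-11/-5.157e-01) = 42.159455
converged: |Δa| < 1e-12 after 4 iterations
sag = a·(cosh(S/(2a)) − 1) = 42.159455·(cosh(0.894105) − 1) = 18.004635
T_max/T_min = cosh(S/(2a)) = 1.427060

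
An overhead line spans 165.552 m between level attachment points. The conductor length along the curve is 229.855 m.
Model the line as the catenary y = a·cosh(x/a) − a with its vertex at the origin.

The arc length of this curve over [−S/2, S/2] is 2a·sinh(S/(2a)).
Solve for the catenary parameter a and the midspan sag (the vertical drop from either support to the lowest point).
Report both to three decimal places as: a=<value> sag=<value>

a=57.136 sag=71.211

seed: a₀ = √(S³/(24(L−S))) = √(165.552³/(24·64.303)) = 54.222609
iter 1: u=1.526596  f(a)=+7.922e+00  f'(a)=-2.973e+00  a ← 54.222609 − (+7.922e+00/-2.973e+00) = 56.887741
iter 2: u=1.455076  f(a)=+6.216e-01  f'(a)=-2.523e+00  a ← 56.887741 − (+6.216e-01/-2.523e+00) = 57.134110
iter 3: u=1.448802  f(a)=+4.546e-03  f'(a)=-2.486e+00  a ← 57.134110 − (+4.546e-03/-2.486e+00) = 57.135938
iter 4: u=1.448755  f(a)=+2.471e-07  f'(a)=-2.486e+00  a ← 57.135938 − (+2.471e-07/-2.486e+00) = 57.135938
iter 5: u=1.448755  f(a)=-2.842e-14  f'(a)=-2.486e+00  a ← 57.135938 − (-2.842e-14/-2.486e+00) = 57.135938
converged: |Δa| < 1e-12 after 5 iterations
sag = a·(cosh(S/(2a)) − 1) = 57.135938·(cosh(1.448755) − 1) = 71.210646
T_max/T_min = cosh(S/(2a)) = 2.246337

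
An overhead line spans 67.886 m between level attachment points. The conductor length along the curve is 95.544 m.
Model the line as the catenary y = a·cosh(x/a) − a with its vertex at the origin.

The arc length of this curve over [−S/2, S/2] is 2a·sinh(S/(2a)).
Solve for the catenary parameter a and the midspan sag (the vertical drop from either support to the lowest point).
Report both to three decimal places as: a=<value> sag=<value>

seed: a₀ = √(S³/(24(L−S))) = √(67.886³/(24·27.658)) = 21.709725
iter 1: u=1.563493  f(a)=+3.584e+00  f'(a)=-3.228e+00  a ← 21.709725 − (+3.584e+00/-3.228e+00) = 22.820127
iter 2: u=1.487415  f(a)=+2.933e-01  f'(a)=-2.719e+00  a ← 22.820127 − (+2.933e-01/-2.719e+00) = 22.928004
iter 3: u=1.480417  f(a)=+2.352e-03  f'(a)=-2.676e+00  a ← 22.928004 − (+2.352e-03/-2.676e+00) = 22.928883
iter 4: u=1.480360  f(a)=+1.539e-07  f'(a)=-2.675e+00  a ← 22.928883 − (+1.539e-07/-2.675e+00) = 22.928883
iter 5: u=1.480360  f(a)=+4.263e-14  f'(a)=-2.675e+00  a ← 22.928883 − (+4.263e-14/-2.675e+00) = 22.928883
converged: |Δa| < 1e-12 after 5 iterations
sag = a·(cosh(S/(2a)) − 1) = 22.928883·(cosh(1.480360) − 1) = 30.060716
T_max/T_min = cosh(S/(2a)) = 2.311041

a=22.929 sag=30.061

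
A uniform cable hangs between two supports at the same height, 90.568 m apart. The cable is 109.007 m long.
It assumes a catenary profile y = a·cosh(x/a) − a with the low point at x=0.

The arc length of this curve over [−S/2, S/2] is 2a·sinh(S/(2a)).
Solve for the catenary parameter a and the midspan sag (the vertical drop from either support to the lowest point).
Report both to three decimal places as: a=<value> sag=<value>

seed: a₀ = √(S³/(24(L−S))) = √(90.568³/(24·18.439)) = 40.972066
iter 1: u=1.105241  f(a)=+1.160e+00  f'(a)=-1.015e+00  a ← 40.972066 − (+1.160e+00/-1.015e+00) = 42.114538
iter 2: u=1.075258  f(a)=+5.027e-02  f'(a)=-9.287e-01  a ← 42.114538 − (+5.027e-02/-9.287e-01) = 42.168668
iter 3: u=1.073878  f(a)=+1.040e-04  f'(a)=-9.248e-01  a ← 42.168668 − (+1.040e-04/-9.248e-01) = 42.168780
iter 4: u=1.073875  f(a)=+4.466e-10  f'(a)=-9.248e-01  a ← 42.168780 − (+4.466e-10/-9.248e-01) = 42.168780
iter 5: u=1.073875  f(a)=+0.000e+00  f'(a)=-9.248e-01  a ← 42.168780 − (+0.000e+00/-9.248e-01) = 42.168780
converged: |Δa| < 1e-12 after 5 iterations
sag = a·(cosh(S/(2a)) − 1) = 42.168780·(cosh(1.073875) − 1) = 26.743030
T_max/T_min = cosh(S/(2a)) = 1.634190

a=42.169 sag=26.743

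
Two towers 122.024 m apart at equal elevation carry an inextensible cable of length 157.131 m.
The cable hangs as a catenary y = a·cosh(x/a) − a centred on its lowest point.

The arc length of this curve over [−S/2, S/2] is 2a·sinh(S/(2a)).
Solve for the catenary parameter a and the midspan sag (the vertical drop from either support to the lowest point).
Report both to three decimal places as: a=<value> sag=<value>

seed: a₀ = √(S³/(24(L−S))) = √(122.024³/(24·35.107)) = 46.437134
iter 1: u=1.313862  f(a)=+3.158e+00  f'(a)=-1.790e+00  a ← 46.437134 − (+3.158e+00/-1.790e+00) = 48.201569
iter 2: u=1.265768  f(a)=+1.889e-01  f'(a)=-1.581e+00  a ← 48.201569 − (+1.889e-01/-1.581e+00) = 48.321019
iter 3: u=1.262639  f(a)=+7.711e-04  f'(a)=-1.568e+00  a ← 48.321019 − (+7.711e-04/-1.568e+00) = 48.321511
iter 4: u=1.262626  f(a)=+1.297e-08  f'(a)=-1.568e+00  a ← 48.321511 − (+1.297e-08/-1.568e+00) = 48.321511
iter 5: u=1.262626  f(a)=-2.842e-14  f'(a)=-1.568e+00  a ← 48.321511 − (-2.842e-14/-1.568e+00) = 48.321511
converged: |Δa| < 1e-12 after 5 iterations
sag = a·(cosh(S/(2a)) − 1) = 48.321511·(cosh(1.262626) − 1) = 43.914633
T_max/T_min = cosh(S/(2a)) = 1.908801

a=48.322 sag=43.915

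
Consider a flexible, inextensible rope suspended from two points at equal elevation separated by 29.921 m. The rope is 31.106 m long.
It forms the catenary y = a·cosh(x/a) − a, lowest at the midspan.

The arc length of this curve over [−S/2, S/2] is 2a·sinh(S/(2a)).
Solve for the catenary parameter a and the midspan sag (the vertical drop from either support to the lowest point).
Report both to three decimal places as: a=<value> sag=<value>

a=30.871 sag=3.697

seed: a₀ = √(S³/(24(L−S))) = √(29.921³/(24·1.185)) = 30.690175
iter 1: u=0.487469  f(a)=+1.416e-02  f'(a)=-7.907e-02  a ← 30.690175 − (+1.416e-02/-7.907e-02) = 30.869238
iter 2: u=0.484641  f(a)=+1.249e-04  f'(a)=-7.768e-02  a ← 30.869238 − (+1.249e-04/-7.768e-02) = 30.870845
iter 3: u=0.484616  f(a)=+9.905e-09  f'(a)=-7.767e-02  a ← 30.870845 − (+9.905e-09/-7.767e-02) = 30.870845
iter 4: u=0.484616  f(a)=+7.105e-15  f'(a)=-7.767e-02  a ← 30.870845 − (+7.105e-15/-7.767e-02) = 30.870845
converged: |Δa| < 1e-12 after 4 iterations
sag = a·(cosh(S/(2a)) − 1) = 30.870845·(cosh(0.484616) − 1) = 3.696551
T_max/T_min = cosh(S/(2a)) = 1.119742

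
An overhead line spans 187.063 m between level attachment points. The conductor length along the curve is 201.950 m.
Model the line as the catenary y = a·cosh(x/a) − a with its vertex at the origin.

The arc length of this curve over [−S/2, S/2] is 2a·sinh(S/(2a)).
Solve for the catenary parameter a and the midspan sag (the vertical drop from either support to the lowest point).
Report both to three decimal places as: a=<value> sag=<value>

seed: a₀ = √(S³/(24(L−S))) = √(187.063³/(24·14.887)) = 135.354478
iter 1: u=0.691011  f(a)=+3.595e-01  f'(a)=-2.307e-01  a ← 135.354478 − (+3.595e-01/-2.307e-01) = 136.913052
iter 2: u=0.683145  f(a)=+6.304e-03  f'(a)=-2.226e-01  a ← 136.913052 − (+6.304e-03/-2.226e-01) = 136.941366
iter 3: u=0.683004  f(a)=+2.015e-06  f'(a)=-2.225e-01  a ← 136.941366 − (+2.015e-06/-2.225e-01) = 136.941375
iter 4: u=0.683004  f(a)=+2.274e-13  f'(a)=-2.225e-01  a ← 136.941375 − (+2.274e-13/-2.225e-01) = 136.941375
converged: |Δa| < 1e-12 after 4 iterations
sag = a·(cosh(S/(2a)) − 1) = 136.941375·(cosh(0.683004) − 1) = 33.202361
T_max/T_min = cosh(S/(2a)) = 1.242457

a=136.941 sag=33.202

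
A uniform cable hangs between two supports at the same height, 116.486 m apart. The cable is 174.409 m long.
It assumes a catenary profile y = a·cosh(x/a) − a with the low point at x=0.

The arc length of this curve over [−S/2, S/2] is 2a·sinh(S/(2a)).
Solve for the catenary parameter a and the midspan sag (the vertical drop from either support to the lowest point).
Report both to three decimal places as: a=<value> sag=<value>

seed: a₀ = √(S³/(24(L−S))) = √(116.486³/(24·57.923)) = 33.719370
iter 1: u=1.727286  f(a)=+9.281e+00  f'(a)=-4.576e+00  a ← 33.719370 − (+9.281e+00/-4.576e+00) = 35.747454
iter 2: u=1.629291  f(a)=+9.032e-01  f'(a)=-3.725e+00  a ← 35.747454 − (+9.032e-01/-3.725e+00) = 35.989929
iter 3: u=1.618314  f(a)=+1.059e-02  f'(a)=-3.638e+00  a ← 35.989929 − (+1.059e-02/-3.638e+00) = 35.992841
iter 4: u=1.618183  f(a)=+1.494e-06  f'(a)=-3.637e+00  a ← 35.992841 − (+1.494e-06/-3.637e+00) = 35.992841
iter 5: u=1.618183  f(a)=-2.842e-14  f'(a)=-3.637e+00  a ← 35.992841 − (-2.842e-14/-3.637e+00) = 35.992841
converged: |Δa| < 1e-12 after 5 iterations
sag = a·(cosh(S/(2a)) − 1) = 35.992841·(cosh(1.618183) − 1) = 58.347550
T_max/T_min = cosh(S/(2a)) = 2.621088

a=35.993 sag=58.348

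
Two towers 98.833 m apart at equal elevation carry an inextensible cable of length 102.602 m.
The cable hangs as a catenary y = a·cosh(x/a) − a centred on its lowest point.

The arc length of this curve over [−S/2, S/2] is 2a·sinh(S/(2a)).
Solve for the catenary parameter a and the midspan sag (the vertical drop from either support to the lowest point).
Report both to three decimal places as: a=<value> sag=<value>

seed: a₀ = √(S³/(24(L−S))) = √(98.833³/(24·3.769)) = 103.308077
iter 1: u=0.478341  f(a)=+4.335e-02  f'(a)=-7.465e-02  a ← 103.308077 − (+4.335e-02/-7.465e-02) = 103.888857
iter 2: u=0.475667  f(a)=+3.683e-04  f'(a)=-7.339e-02  a ← 103.888857 − (+3.683e-04/-7.339e-02) = 103.893876
iter 3: u=0.475644  f(a)=+2.709e-08  f'(a)=-7.338e-02  a ← 103.893876 − (+2.709e-08/-7.338e-02) = 103.893877
iter 4: u=0.475644  f(a)=+2.842e-14  f'(a)=-7.338e-02  a ← 103.893877 − (+2.842e-14/-7.338e-02) = 103.893877
converged: |Δa| < 1e-12 after 4 iterations
sag = a·(cosh(S/(2a)) − 1) = 103.893877·(cosh(0.475644) − 1) = 11.975577
T_max/T_min = cosh(S/(2a)) = 1.115267

a=103.894 sag=11.976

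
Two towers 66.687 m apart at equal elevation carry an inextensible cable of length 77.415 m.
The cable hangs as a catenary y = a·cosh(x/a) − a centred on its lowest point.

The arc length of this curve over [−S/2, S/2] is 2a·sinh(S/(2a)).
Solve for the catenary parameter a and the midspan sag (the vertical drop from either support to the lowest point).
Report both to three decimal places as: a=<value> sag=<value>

a=34.729 sag=17.275

seed: a₀ = √(S³/(24(L−S))) = √(66.687³/(24·10.728)) = 33.938822
iter 1: u=0.982459  f(a)=+5.298e-01  f'(a)=-6.954e-01  a ← 33.938822 − (+5.298e-01/-6.954e-01) = 34.700740
iter 2: u=0.960887  f(a)=+1.837e-02  f'(a)=-6.479e-01  a ← 34.700740 − (+1.837e-02/-6.479e-01) = 34.729088
iter 3: u=0.960103  f(a)=+2.383e-05  f'(a)=-6.462e-01  a ← 34.729088 − (+2.383e-05/-6.462e-01) = 34.729124
iter 4: u=0.960102  f(a)=+4.022e-11  f'(a)=-6.462e-01  a ← 34.729124 − (+4.022e-11/-6.462e-01) = 34.729124
iter 5: u=0.960102  f(a)=+1.421e-14  f'(a)=-6.462e-01  a ← 34.729124 − (+1.421e-14/-6.462e-01) = 34.729124
converged: |Δa| < 1e-12 after 5 iterations
sag = a·(cosh(S/(2a)) − 1) = 34.729124·(cosh(0.960102) − 1) = 17.274555
T_max/T_min = cosh(S/(2a)) = 1.497408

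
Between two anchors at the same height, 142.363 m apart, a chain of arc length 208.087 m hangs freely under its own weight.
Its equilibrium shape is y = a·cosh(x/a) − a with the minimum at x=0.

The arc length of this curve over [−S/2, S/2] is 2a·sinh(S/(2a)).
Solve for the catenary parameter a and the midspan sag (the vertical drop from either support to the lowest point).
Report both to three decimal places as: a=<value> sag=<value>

seed: a₀ = √(S³/(24(L−S))) = √(142.363³/(24·65.724)) = 42.768900
iter 1: u=1.664329  f(a)=+9.727e+00  f'(a)=-4.013e+00  a ← 42.768900 − (+9.727e+00/-4.013e+00) = 45.192432
iter 2: u=1.575076  f(a)=+8.880e-01  f'(a)=-3.311e+00  a ← 45.192432 − (+8.880e-01/-3.311e+00) = 45.460611
iter 3: u=1.565784  f(a)=+9.044e-03  f'(a)=-3.244e+00  a ← 45.460611 − (+9.044e-03/-3.244e+00) = 45.463399
iter 4: u=1.565688  f(a)=+9.592e-07  f'(a)=-3.243e+00  a ← 45.463399 − (+9.592e-07/-3.243e+00) = 45.463399
iter 5: u=1.565688  f(a)=+0.000e+00  f'(a)=-3.243e+00  a ← 45.463399 − (+0.000e+00/-3.243e+00) = 45.463399
converged: |Δa| < 1e-12 after 5 iterations
sag = a·(cosh(S/(2a)) − 1) = 45.463399·(cosh(1.565688) − 1) = 68.079414
T_max/T_min = cosh(S/(2a)) = 2.497455

a=45.463 sag=68.079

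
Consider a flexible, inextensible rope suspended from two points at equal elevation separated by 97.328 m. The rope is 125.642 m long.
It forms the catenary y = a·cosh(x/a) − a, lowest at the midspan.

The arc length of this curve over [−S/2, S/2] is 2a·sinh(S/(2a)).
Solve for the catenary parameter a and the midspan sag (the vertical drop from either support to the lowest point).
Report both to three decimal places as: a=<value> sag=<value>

a=38.345 sag=35.254

seed: a₀ = √(S³/(24(L−S))) = √(97.328³/(24·28.314)) = 36.834134
iter 1: u=1.321166  f(a)=+2.576e+00  f'(a)=-1.823e+00  a ← 36.834134 − (+2.576e+00/-1.823e+00) = 38.247351
iter 2: u=1.272350  f(a)=+1.557e-01  f'(a)=-1.609e+00  a ← 38.247351 − (+1.557e-01/-1.609e+00) = 38.344129
iter 3: u=1.269138  f(a)=+6.495e-04  f'(a)=-1.595e+00  a ← 38.344129 − (+6.495e-04/-1.595e+00) = 38.344536
iter 4: u=1.269125  f(a)=+1.141e-08  f'(a)=-1.595e+00  a ← 38.344536 − (+1.141e-08/-1.595e+00) = 38.344536
iter 5: u=1.269125  f(a)=+0.000e+00  f'(a)=-1.595e+00  a ← 38.344536 − (+0.000e+00/-1.595e+00) = 38.344536
converged: |Δa| < 1e-12 after 5 iterations
sag = a·(cosh(S/(2a)) − 1) = 38.344536·(cosh(1.269125) − 1) = 35.254251
T_max/T_min = cosh(S/(2a)) = 1.919407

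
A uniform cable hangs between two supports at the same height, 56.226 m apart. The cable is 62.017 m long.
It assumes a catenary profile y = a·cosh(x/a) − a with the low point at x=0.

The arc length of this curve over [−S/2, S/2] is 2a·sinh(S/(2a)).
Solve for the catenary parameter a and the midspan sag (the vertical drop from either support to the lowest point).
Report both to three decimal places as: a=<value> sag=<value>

a=36.302 sag=11.441

seed: a₀ = √(S³/(24(L−S))) = √(56.226³/(24·5.791)) = 35.762130
iter 1: u=0.786111  f(a)=+1.816e-01  f'(a)=-3.443e-01  a ← 35.762130 − (+1.816e-01/-3.443e-01) = 36.289510
iter 2: u=0.774687  f(a)=+4.095e-03  f'(a)=-3.290e-01  a ← 36.289510 − (+4.095e-03/-3.290e-01) = 36.301958
iter 3: u=0.774421  f(a)=+2.189e-06  f'(a)=-3.286e-01  a ← 36.301958 − (+2.189e-06/-3.286e-01) = 36.301965
iter 4: u=0.774421  f(a)=+6.324e-13  f'(a)=-3.286e-01  a ← 36.301965 − (+6.324e-13/-3.286e-01) = 36.301965
converged: |Δa| < 1e-12 after 4 iterations
sag = a·(cosh(S/(2a)) − 1) = 36.301965·(cosh(0.774421) − 1) = 11.440676
T_max/T_min = cosh(S/(2a)) = 1.315153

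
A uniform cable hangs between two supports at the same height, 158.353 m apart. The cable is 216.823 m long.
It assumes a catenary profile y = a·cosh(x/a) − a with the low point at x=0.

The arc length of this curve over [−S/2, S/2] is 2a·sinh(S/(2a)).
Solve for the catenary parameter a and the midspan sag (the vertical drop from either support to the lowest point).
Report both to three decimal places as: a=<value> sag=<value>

seed: a₀ = √(S³/(24(L−S))) = √(158.353³/(24·58.470)) = 53.194567
iter 1: u=1.488432  f(a)=+6.829e+00  f'(a)=-2.726e+00  a ← 53.194567 − (+6.829e+00/-2.726e+00) = 55.700201
iter 2: u=1.421476  f(a)=+5.122e-01  f'(a)=-2.331e+00  a ← 55.700201 − (+5.122e-01/-2.331e+00) = 55.919945
iter 3: u=1.415890  f(a)=+3.397e-03  f'(a)=-2.300e+00  a ← 55.919945 − (+3.397e-03/-2.300e+00) = 55.921422
iter 4: u=1.415853  f(a)=+1.516e-07  f'(a)=-2.300e+00  a ← 55.921422 − (+1.516e-07/-2.300e+00) = 55.921422
iter 5: u=1.415853  f(a)=+0.000e+00  f'(a)=-2.300e+00  a ← 55.921422 − (+0.000e+00/-2.300e+00) = 55.921422
converged: |Δa| < 1e-12 after 5 iterations
sag = a·(cosh(S/(2a)) − 1) = 55.921422·(cosh(1.415853) − 1) = 66.063244
T_max/T_min = cosh(S/(2a)) = 2.181358

a=55.921 sag=66.063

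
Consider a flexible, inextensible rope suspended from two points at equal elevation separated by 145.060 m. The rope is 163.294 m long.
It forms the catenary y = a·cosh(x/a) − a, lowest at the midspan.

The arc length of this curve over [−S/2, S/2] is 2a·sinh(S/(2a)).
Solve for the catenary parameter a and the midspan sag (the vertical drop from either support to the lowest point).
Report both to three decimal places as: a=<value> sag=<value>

seed: a₀ = √(S³/(24(L−S))) = √(145.060³/(24·18.234)) = 83.517005
iter 1: u=0.868446  f(a)=+7.001e-01  f'(a)=-4.705e-01  a ← 83.517005 − (+7.001e-01/-4.705e-01) = 85.005001
iter 2: u=0.853244  f(a)=+1.915e-02  f'(a)=-4.451e-01  a ← 85.005001 − (+1.915e-02/-4.451e-01) = 85.048023
iter 3: u=0.852812  f(a)=+1.522e-05  f'(a)=-4.444e-01  a ← 85.048023 − (+1.522e-05/-4.444e-01) = 85.048058
iter 4: u=0.852812  f(a)=+9.635e-12  f'(a)=-4.444e-01  a ← 85.048058 − (+9.635e-12/-4.444e-01) = 85.048058
converged: |Δa| < 1e-12 after 4 iterations
sag = a·(cosh(S/(2a)) − 1) = 85.048058·(cosh(0.852812) − 1) = 32.847679
T_max/T_min = cosh(S/(2a)) = 1.386225

a=85.048 sag=32.848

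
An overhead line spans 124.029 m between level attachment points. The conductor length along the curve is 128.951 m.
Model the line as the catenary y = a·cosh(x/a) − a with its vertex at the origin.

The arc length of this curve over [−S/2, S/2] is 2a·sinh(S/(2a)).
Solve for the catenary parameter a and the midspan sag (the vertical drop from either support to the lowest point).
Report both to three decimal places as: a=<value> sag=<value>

a=127.839 sag=15.339

seed: a₀ = √(S³/(24(L−S))) = √(124.029³/(24·4.922)) = 127.089139
iter 1: u=0.487961  f(a)=+5.893e-02  f'(a)=-7.932e-02  a ← 127.089139 − (+5.893e-02/-7.932e-02) = 127.832116
iter 2: u=0.485125  f(a)=+5.208e-04  f'(a)=-7.792e-02  a ← 127.832116 − (+5.208e-04/-7.792e-02) = 127.838800
iter 3: u=0.485099  f(a)=+4.148e-08  f'(a)=-7.791e-02  a ← 127.838800 − (+4.148e-08/-7.791e-02) = 127.838800
iter 4: u=0.485099  f(a)=+0.000e+00  f'(a)=-7.791e-02  a ← 127.838800 − (+0.000e+00/-7.791e-02) = 127.838800
converged: |Δa| < 1e-12 after 4 iterations
sag = a·(cosh(S/(2a)) − 1) = 127.838800·(cosh(0.485099) − 1) = 15.338883
T_max/T_min = cosh(S/(2a)) = 1.119986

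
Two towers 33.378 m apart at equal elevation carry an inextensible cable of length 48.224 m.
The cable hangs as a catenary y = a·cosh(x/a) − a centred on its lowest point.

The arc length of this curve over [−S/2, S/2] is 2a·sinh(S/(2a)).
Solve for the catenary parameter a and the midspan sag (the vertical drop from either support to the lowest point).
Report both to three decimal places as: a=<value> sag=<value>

a=10.838 sag=15.598

seed: a₀ = √(S³/(24(L−S))) = √(33.378³/(24·14.846)) = 10.215982
iter 1: u=1.633617  f(a)=+2.112e+00  f'(a)=-3.760e+00  a ← 10.215982 − (+2.112e+00/-3.760e+00) = 10.777622
iter 2: u=1.548486  f(a)=+1.866e-01  f'(a)=-3.122e+00  a ← 10.777622 − (+1.866e-01/-3.122e+00) = 10.837406
iter 3: u=1.539944  f(a)=+1.770e-03  f'(a)=-3.063e+00  a ← 10.837406 − (+1.770e-03/-3.063e+00) = 10.837984
iter 4: u=1.539862  f(a)=+1.627e-07  f'(a)=-3.062e+00  a ← 10.837984 − (+1.627e-07/-3.062e+00) = 10.837984
iter 5: u=1.539862  f(a)=+7.105e-15  f'(a)=-3.062e+00  a ← 10.837984 − (+7.105e-15/-3.062e+00) = 10.837984
converged: |Δa| < 1e-12 after 5 iterations
sag = a·(cosh(S/(2a)) − 1) = 10.837984·(cosh(1.539862) − 1) = 15.597795
T_max/T_min = cosh(S/(2a)) = 2.439179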